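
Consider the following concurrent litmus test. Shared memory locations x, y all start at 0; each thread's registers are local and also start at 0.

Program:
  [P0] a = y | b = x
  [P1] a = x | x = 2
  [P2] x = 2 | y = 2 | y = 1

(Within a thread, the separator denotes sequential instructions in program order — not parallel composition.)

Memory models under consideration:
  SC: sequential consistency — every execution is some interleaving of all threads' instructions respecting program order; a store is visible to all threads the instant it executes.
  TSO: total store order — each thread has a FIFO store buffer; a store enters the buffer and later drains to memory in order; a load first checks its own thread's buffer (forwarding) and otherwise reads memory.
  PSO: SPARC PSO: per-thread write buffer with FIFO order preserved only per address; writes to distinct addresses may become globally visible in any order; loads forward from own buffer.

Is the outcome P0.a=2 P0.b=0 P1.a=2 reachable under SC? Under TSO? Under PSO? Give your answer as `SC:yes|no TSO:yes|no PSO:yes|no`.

outcome vector order: (P0.a,P0.b,P1.a)
under SC → <0 0 0>, <0 0 2>, <0 2 0>, <0 2 2>, <1 2 0>, <1 2 2>, <2 2 0>, <2 2 2>
under TSO → <0 0 0>, <0 0 2>, <0 2 0>, <0 2 2>, <1 2 0>, <1 2 2>, <2 2 0>, <2 2 2>
under PSO → <0 0 0>, <0 0 2>, <0 2 0>, <0 2 2>, <1 0 0>, <1 0 2>, <1 2 0>, <1 2 2>, <2 0 0>, <2 0 2>, <2 2 0>, <2 2 2>
target <2 0 2> ∈ {PSO}

SC:no TSO:no PSO:yes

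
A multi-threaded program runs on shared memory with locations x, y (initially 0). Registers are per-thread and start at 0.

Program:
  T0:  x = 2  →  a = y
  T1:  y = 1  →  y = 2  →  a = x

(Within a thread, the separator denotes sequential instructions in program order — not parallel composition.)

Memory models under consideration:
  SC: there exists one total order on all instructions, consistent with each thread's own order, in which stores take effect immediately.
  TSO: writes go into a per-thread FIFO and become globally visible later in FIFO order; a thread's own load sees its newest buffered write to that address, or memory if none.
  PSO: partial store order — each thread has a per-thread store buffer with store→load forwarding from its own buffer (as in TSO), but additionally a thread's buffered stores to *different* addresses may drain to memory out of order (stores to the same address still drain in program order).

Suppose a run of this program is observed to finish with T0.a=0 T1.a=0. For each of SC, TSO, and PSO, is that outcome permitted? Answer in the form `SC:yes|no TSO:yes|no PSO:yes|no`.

SC:no TSO:yes PSO:yes

outcome vector order: (T0.a,T1.a)
[SC] allowed = {0/2, 1/2, 2/0, 2/2}
[TSO] allowed = {0/0, 0/2, 1/0, 1/2, 2/0, 2/2}
[PSO] allowed = {0/0, 0/2, 1/0, 1/2, 2/0, 2/2}
target 0/0 ∈ {TSO,PSO}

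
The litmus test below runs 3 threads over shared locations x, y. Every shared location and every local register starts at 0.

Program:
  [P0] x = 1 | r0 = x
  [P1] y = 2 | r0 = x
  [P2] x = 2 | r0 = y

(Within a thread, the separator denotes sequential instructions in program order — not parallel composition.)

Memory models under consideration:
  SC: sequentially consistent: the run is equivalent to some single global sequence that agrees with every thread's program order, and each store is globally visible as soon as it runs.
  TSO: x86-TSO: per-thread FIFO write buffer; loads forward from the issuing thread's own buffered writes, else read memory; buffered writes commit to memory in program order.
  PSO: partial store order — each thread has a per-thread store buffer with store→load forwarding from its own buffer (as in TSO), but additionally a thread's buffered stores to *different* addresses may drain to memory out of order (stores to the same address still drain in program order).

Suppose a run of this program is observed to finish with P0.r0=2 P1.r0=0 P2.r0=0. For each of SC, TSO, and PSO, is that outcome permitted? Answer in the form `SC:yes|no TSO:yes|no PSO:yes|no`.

SC:no TSO:yes PSO:yes

outcome vector order: (P0.r0,P1.r0,P2.r0)
SC (9): 1/0/2, 1/1/0, 1/1/2, 1/2/0, 1/2/2, 2/0/2, 2/1/2, 2/2/0, 2/2/2
TSO (12): 1/0/0, 1/0/2, 1/1/0, 1/1/2, 1/2/0, 1/2/2, 2/0/0, 2/0/2, 2/1/0, 2/1/2, 2/2/0, 2/2/2
PSO (12): 1/0/0, 1/0/2, 1/1/0, 1/1/2, 1/2/0, 1/2/2, 2/0/0, 2/0/2, 2/1/0, 2/1/2, 2/2/0, 2/2/2
target 2/0/0 ∈ {TSO,PSO}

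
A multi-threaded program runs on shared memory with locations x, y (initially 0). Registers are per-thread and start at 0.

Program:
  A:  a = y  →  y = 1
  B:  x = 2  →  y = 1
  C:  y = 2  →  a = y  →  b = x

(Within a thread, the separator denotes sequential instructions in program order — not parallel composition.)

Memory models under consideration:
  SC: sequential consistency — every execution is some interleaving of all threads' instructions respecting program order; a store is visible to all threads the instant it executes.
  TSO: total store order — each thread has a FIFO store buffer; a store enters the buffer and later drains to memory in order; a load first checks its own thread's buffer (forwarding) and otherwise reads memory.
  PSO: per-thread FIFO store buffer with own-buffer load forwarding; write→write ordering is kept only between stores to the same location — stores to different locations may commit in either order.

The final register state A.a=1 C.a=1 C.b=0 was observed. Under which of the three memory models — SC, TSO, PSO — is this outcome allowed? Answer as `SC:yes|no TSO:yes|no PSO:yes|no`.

outcome vector order: (A.a,C.a,C.b)
[SC] allowed = {0/1/0, 0/1/2, 0/2/0, 0/2/2, 1/1/2, 1/2/0, 1/2/2, 2/1/0, 2/1/2, 2/2/0, 2/2/2}
[TSO] allowed = {0/1/0, 0/1/2, 0/2/0, 0/2/2, 1/1/2, 1/2/0, 1/2/2, 2/1/0, 2/1/2, 2/2/0, 2/2/2}
[PSO] allowed = {0/1/0, 0/1/2, 0/2/0, 0/2/2, 1/1/0, 1/1/2, 1/2/0, 1/2/2, 2/1/0, 2/1/2, 2/2/0, 2/2/2}
target 1/1/0 ∈ {PSO}

SC:no TSO:no PSO:yes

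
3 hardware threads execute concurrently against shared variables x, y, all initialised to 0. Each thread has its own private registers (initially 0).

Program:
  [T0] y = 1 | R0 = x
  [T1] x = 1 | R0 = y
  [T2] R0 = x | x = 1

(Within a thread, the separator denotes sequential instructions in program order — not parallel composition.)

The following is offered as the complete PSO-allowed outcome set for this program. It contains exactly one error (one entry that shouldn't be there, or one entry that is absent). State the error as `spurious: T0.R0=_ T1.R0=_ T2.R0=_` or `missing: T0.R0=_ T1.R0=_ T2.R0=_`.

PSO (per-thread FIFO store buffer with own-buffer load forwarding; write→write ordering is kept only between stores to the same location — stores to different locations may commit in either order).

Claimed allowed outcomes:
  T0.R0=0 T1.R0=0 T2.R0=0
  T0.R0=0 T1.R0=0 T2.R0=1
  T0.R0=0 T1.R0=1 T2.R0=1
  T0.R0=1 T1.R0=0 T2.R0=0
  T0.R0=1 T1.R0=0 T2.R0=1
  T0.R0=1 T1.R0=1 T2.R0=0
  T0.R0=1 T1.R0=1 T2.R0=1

missing: T0.R0=0 T1.R0=1 T2.R0=0

outcome vector order: (T0.R0,T1.R0,T2.R0)
PSO (8): 000 001 010 011 100 101 110 111
PSO∖claimed = {010}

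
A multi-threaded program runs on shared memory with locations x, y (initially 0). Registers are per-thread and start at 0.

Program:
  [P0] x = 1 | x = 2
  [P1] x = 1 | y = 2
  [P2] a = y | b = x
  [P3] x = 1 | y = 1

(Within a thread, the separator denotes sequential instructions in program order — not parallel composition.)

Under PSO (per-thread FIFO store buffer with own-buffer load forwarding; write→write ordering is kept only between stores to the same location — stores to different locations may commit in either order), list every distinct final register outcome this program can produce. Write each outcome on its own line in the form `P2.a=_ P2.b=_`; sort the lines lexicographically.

outcome vector order: (P2.a,P2.b)
|PSO outcomes| = 9

P2.a=0 P2.b=0
P2.a=0 P2.b=1
P2.a=0 P2.b=2
P2.a=1 P2.b=0
P2.a=1 P2.b=1
P2.a=1 P2.b=2
P2.a=2 P2.b=0
P2.a=2 P2.b=1
P2.a=2 P2.b=2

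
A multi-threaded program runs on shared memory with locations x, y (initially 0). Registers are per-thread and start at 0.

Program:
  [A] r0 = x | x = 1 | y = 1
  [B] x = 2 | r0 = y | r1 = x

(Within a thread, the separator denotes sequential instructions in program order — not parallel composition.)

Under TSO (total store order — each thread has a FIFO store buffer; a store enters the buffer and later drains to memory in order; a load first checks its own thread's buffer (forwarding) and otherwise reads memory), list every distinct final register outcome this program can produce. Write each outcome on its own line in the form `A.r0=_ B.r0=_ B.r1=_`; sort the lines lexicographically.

outcome vector order: (A.r0,B.r0,B.r1)
|TSO outcomes| = 7

A.r0=0 B.r0=0 B.r1=1
A.r0=0 B.r0=0 B.r1=2
A.r0=0 B.r0=1 B.r1=1
A.r0=0 B.r0=1 B.r1=2
A.r0=2 B.r0=0 B.r1=1
A.r0=2 B.r0=0 B.r1=2
A.r0=2 B.r0=1 B.r1=1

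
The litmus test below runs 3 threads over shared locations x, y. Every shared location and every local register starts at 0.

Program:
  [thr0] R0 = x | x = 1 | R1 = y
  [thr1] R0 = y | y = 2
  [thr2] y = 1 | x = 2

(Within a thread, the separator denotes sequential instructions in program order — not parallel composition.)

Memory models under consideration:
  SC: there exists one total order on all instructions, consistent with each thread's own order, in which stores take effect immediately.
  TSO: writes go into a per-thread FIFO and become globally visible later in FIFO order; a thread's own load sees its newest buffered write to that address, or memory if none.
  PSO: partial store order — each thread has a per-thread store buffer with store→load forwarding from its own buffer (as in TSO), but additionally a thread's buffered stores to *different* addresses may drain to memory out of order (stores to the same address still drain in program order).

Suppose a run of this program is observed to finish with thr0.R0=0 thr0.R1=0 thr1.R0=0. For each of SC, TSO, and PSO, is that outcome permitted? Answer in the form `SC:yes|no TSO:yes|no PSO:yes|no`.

SC:yes TSO:yes PSO:yes

outcome vector order: (thr0.R0,thr0.R1,thr1.R0)
under SC → 0/0/0; 0/0/1; 0/1/0; 0/1/1; 0/2/0; 0/2/1; 2/1/0; 2/1/1; 2/2/0; 2/2/1
under TSO → 0/0/0; 0/0/1; 0/1/0; 0/1/1; 0/2/0; 0/2/1; 2/1/0; 2/1/1; 2/2/0; 2/2/1
under PSO → 0/0/0; 0/0/1; 0/1/0; 0/1/1; 0/2/0; 0/2/1; 2/0/0; 2/0/1; 2/1/0; 2/1/1; 2/2/0; 2/2/1
target 0/0/0 ∈ {SC,TSO,PSO}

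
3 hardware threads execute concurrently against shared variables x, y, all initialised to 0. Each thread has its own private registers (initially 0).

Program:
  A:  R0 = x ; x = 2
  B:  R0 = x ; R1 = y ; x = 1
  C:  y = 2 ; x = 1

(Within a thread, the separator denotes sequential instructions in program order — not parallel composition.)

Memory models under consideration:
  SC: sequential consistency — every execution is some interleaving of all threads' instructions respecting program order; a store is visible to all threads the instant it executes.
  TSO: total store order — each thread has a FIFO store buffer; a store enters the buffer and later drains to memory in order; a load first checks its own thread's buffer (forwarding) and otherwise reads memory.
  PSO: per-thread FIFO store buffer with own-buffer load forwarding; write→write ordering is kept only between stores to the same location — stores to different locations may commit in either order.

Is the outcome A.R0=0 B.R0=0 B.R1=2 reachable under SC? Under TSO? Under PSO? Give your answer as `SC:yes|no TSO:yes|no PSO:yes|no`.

SC:yes TSO:yes PSO:yes

outcome vector order: (A.R0,B.R0,B.R1)
SC (9): (0,0,0); (0,0,2); (0,1,2); (0,2,0); (0,2,2); (1,0,0); (1,0,2); (1,1,2); (1,2,2)
TSO (9): (0,0,0); (0,0,2); (0,1,2); (0,2,0); (0,2,2); (1,0,0); (1,0,2); (1,1,2); (1,2,2)
PSO (12): (0,0,0); (0,0,2); (0,1,0); (0,1,2); (0,2,0); (0,2,2); (1,0,0); (1,0,2); (1,1,0); (1,1,2); (1,2,0); (1,2,2)
target (0,0,2) ∈ {SC,TSO,PSO}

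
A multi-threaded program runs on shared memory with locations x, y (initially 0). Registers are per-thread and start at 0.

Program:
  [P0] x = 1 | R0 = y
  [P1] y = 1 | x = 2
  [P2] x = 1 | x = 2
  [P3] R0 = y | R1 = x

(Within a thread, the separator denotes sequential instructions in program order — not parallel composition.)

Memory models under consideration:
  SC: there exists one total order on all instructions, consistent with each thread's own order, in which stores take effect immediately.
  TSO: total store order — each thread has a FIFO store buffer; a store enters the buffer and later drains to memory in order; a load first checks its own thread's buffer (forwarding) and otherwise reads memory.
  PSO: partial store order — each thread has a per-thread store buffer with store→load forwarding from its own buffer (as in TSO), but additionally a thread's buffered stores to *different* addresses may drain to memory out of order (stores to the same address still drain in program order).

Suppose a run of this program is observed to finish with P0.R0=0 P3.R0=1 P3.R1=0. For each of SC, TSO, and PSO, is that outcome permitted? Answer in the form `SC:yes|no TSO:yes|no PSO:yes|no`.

outcome vector order: (P0.R0,P3.R0,P3.R1)
[SC] allowed = {<0 0 0> <0 0 1> <0 0 2> <0 1 1> <0 1 2> <1 0 0> <1 0 1> <1 0 2> <1 1 0> <1 1 1> <1 1 2>}
[TSO] allowed = {<0 0 0> <0 0 1> <0 0 2> <0 1 0> <0 1 1> <0 1 2> <1 0 0> <1 0 1> <1 0 2> <1 1 0> <1 1 1> <1 1 2>}
[PSO] allowed = {<0 0 0> <0 0 1> <0 0 2> <0 1 0> <0 1 1> <0 1 2> <1 0 0> <1 0 1> <1 0 2> <1 1 0> <1 1 1> <1 1 2>}
target <0 1 0> ∈ {TSO,PSO}

SC:no TSO:yes PSO:yes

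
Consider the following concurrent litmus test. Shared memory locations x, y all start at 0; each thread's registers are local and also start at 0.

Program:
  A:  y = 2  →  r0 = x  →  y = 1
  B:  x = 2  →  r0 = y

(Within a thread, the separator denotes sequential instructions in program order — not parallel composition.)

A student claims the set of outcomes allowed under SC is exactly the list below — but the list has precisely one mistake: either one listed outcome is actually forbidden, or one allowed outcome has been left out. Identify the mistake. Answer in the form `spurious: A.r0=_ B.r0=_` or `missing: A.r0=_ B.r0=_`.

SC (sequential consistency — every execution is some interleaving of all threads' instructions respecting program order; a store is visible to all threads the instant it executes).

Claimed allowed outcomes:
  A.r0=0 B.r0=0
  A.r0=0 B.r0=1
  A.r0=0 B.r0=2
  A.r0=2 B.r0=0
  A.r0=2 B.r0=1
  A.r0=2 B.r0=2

spurious: A.r0=0 B.r0=0

outcome vector order: (A.r0,B.r0)
[SC] allowed = {0/1; 0/2; 2/0; 2/1; 2/2}
claimed∖SC = {0/0}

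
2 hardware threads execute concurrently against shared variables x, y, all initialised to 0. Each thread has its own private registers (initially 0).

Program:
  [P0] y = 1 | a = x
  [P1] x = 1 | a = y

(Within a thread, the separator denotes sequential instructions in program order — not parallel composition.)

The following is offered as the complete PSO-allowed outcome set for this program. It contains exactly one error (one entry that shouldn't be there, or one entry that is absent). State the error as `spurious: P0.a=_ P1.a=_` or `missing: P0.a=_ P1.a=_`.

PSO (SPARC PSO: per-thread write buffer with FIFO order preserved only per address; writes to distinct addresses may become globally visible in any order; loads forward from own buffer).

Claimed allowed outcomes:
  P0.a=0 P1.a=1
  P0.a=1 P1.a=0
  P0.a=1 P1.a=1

outcome vector order: (P0.a,P1.a)
[PSO] allowed = {0/0, 0/1, 1/0, 1/1}
PSO∖claimed = {0/0}

missing: P0.a=0 P1.a=0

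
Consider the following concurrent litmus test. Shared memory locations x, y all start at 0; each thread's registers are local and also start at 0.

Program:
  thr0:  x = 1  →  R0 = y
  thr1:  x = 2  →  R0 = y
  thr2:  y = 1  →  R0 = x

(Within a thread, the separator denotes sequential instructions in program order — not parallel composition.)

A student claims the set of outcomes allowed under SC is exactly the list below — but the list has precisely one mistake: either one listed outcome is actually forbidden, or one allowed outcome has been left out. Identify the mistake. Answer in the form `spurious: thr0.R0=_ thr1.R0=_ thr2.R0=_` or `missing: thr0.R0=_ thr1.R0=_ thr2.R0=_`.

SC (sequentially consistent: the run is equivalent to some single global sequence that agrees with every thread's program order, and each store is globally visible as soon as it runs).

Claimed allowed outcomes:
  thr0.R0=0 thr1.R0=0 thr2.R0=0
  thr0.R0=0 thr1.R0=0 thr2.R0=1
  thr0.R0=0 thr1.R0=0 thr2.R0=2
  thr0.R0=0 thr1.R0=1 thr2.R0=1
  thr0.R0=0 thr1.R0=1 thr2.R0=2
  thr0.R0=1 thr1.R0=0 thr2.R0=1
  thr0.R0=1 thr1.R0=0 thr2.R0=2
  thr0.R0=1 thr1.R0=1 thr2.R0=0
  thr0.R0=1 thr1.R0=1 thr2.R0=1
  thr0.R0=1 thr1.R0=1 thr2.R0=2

spurious: thr0.R0=0 thr1.R0=0 thr2.R0=0

outcome vector order: (thr0.R0,thr1.R0,thr2.R0)
[SC] allowed = {001, 002, 011, 012, 101, 102, 110, 111, 112}
claimed∖SC = {000}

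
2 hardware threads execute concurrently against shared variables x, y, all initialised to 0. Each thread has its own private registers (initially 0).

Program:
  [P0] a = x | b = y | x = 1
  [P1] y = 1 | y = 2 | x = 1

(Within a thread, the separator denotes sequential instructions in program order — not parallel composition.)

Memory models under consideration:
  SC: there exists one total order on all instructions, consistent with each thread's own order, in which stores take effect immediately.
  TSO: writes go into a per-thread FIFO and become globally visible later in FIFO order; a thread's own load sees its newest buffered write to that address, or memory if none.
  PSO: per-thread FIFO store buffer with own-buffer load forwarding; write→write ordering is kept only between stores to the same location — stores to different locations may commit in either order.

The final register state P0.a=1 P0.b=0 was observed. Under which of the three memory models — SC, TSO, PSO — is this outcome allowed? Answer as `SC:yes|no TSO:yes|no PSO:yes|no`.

outcome vector order: (P0.a,P0.b)
[SC] allowed = {<0 0> <0 1> <0 2> <1 2>}
[TSO] allowed = {<0 0> <0 1> <0 2> <1 2>}
[PSO] allowed = {<0 0> <0 1> <0 2> <1 0> <1 1> <1 2>}
target <1 0> ∈ {PSO}

SC:no TSO:no PSO:yes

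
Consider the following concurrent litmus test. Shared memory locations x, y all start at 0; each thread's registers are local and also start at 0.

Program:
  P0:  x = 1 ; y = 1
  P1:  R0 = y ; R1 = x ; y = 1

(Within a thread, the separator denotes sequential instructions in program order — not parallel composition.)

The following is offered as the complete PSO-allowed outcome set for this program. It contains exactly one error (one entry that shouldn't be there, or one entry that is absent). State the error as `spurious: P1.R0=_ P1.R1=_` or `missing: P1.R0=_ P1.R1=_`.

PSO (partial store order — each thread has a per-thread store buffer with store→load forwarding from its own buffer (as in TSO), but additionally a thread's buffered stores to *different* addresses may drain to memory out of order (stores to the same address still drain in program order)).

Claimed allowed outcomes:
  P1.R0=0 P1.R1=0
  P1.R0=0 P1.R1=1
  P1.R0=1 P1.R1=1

missing: P1.R0=1 P1.R1=0

outcome vector order: (P1.R0,P1.R1)
under PSO → 00, 01, 10, 11
PSO∖claimed = {10}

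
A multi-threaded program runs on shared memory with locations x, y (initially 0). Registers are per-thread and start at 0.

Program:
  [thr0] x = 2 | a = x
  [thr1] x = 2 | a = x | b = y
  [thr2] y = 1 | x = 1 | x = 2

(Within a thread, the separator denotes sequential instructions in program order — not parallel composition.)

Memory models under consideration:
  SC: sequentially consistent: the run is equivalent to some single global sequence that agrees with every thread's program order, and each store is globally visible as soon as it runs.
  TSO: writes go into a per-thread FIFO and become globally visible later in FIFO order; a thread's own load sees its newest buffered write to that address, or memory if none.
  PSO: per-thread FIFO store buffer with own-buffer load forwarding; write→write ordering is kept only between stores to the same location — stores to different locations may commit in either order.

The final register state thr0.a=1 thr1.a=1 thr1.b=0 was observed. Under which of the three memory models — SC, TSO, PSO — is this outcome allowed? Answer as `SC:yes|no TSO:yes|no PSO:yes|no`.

SC:no TSO:no PSO:yes

outcome vector order: (thr0.a,thr1.a,thr1.b)
SC (6): 111; 120; 121; 211; 220; 221
TSO (6): 111; 120; 121; 211; 220; 221
PSO (8): 110; 111; 120; 121; 210; 211; 220; 221
target 110 ∈ {PSO}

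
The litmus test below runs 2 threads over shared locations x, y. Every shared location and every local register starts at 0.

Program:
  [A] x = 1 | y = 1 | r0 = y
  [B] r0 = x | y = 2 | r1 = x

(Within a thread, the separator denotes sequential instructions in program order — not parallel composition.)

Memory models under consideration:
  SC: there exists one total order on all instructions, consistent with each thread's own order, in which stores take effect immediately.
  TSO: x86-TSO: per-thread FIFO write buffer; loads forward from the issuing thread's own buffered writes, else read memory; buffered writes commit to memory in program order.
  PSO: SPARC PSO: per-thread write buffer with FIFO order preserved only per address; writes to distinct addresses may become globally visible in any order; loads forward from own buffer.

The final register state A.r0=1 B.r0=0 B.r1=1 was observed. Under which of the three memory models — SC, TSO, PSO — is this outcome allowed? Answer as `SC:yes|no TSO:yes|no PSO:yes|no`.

outcome vector order: (A.r0,B.r0,B.r1)
SC: 5 outcomes — {(1,0,0) (1,0,1) (1,1,1) (2,0,1) (2,1,1)}
TSO: 6 outcomes — {(1,0,0) (1,0,1) (1,1,1) (2,0,0) (2,0,1) (2,1,1)}
PSO: 6 outcomes — {(1,0,0) (1,0,1) (1,1,1) (2,0,0) (2,0,1) (2,1,1)}
target (1,0,1) ∈ {SC,TSO,PSO}

SC:yes TSO:yes PSO:yes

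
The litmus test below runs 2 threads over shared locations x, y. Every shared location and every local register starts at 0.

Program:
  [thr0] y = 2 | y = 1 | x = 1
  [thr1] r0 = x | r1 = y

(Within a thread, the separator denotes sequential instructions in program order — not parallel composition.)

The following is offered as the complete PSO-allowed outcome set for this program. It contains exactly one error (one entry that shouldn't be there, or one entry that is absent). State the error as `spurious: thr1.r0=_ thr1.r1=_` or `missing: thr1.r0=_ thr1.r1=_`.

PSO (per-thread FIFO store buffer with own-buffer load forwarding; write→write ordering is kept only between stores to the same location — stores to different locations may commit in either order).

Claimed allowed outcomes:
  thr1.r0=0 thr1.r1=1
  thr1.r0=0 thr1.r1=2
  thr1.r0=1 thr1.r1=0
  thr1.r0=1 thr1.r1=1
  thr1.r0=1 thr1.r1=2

missing: thr1.r0=0 thr1.r1=0

outcome vector order: (thr1.r0,thr1.r1)
[PSO] allowed = {00 01 02 10 11 12}
PSO∖claimed = {00}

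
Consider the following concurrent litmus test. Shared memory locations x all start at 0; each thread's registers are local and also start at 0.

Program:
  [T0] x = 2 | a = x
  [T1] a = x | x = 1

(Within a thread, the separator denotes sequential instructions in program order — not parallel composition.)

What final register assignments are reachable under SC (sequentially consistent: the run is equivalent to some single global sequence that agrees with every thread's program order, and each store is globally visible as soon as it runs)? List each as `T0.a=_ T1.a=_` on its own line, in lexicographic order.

outcome vector order: (T0.a,T1.a)
|SC outcomes| = 4

T0.a=1 T1.a=0
T0.a=1 T1.a=2
T0.a=2 T1.a=0
T0.a=2 T1.a=2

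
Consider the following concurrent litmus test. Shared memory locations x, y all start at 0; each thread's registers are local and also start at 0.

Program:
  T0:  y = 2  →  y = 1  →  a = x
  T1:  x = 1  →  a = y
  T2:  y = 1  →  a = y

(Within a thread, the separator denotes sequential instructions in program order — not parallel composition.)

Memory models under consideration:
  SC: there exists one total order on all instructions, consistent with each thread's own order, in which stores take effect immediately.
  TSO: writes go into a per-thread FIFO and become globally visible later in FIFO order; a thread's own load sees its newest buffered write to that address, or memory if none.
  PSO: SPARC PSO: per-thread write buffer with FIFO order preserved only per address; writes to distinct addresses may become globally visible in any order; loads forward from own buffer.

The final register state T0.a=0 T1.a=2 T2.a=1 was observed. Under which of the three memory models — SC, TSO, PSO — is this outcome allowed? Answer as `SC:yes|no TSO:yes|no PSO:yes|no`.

SC:no TSO:yes PSO:yes

outcome vector order: (T0.a,T1.a,T2.a)
under SC → (0,1,1) (0,1,2) (1,0,1) (1,0,2) (1,1,1) (1,1,2) (1,2,1) (1,2,2)
under TSO → (0,0,1) (0,0,2) (0,1,1) (0,1,2) (0,2,1) (0,2,2) (1,0,1) (1,0,2) (1,1,1) (1,1,2) (1,2,1) (1,2,2)
under PSO → (0,0,1) (0,0,2) (0,1,1) (0,1,2) (0,2,1) (0,2,2) (1,0,1) (1,0,2) (1,1,1) (1,1,2) (1,2,1) (1,2,2)
target (0,2,1) ∈ {TSO,PSO}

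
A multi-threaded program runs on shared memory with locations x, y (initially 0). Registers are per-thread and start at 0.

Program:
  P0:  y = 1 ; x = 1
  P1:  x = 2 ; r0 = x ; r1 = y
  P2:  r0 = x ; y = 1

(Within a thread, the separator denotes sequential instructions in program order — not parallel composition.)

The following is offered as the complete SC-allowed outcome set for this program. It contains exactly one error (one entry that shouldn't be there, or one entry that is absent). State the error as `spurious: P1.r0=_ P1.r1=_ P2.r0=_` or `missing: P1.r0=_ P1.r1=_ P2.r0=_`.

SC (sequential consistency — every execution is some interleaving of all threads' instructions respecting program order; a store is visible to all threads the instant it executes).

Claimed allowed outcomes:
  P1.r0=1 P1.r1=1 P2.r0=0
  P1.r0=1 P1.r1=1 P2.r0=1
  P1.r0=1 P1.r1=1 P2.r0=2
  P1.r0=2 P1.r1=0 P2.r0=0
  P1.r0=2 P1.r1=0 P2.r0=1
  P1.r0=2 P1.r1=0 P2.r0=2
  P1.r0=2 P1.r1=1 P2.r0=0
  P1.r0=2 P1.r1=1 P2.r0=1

outcome vector order: (P1.r0,P1.r1,P2.r0)
under SC → 1/1/0; 1/1/1; 1/1/2; 2/0/0; 2/0/1; 2/0/2; 2/1/0; 2/1/1; 2/1/2
SC∖claimed = {2/1/2}

missing: P1.r0=2 P1.r1=1 P2.r0=2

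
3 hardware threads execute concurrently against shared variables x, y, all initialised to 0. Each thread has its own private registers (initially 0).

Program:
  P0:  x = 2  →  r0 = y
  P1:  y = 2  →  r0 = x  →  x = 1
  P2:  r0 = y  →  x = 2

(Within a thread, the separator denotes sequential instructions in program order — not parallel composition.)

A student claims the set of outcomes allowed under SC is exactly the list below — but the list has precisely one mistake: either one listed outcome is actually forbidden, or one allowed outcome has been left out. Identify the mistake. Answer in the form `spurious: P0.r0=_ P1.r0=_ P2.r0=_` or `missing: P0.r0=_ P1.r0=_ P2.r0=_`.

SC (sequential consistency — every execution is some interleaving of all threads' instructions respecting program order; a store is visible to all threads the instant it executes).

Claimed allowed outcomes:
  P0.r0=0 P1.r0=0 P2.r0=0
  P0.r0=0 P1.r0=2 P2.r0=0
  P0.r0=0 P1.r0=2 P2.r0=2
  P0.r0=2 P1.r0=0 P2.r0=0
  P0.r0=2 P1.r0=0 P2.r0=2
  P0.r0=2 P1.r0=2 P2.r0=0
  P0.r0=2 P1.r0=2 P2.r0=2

outcome vector order: (P0.r0,P1.r0,P2.r0)
SC (6): <0 2 0>; <0 2 2>; <2 0 0>; <2 0 2>; <2 2 0>; <2 2 2>
claimed∖SC = {<0 0 0>}

spurious: P0.r0=0 P1.r0=0 P2.r0=0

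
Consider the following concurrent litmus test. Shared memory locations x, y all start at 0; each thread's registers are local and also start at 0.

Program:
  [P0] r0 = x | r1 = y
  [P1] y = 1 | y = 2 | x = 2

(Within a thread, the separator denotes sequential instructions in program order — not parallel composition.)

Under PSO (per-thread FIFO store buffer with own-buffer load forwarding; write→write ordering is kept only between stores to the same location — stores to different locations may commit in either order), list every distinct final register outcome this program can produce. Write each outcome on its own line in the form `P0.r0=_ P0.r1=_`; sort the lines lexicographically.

outcome vector order: (P0.r0,P0.r1)
|PSO outcomes| = 6

P0.r0=0 P0.r1=0
P0.r0=0 P0.r1=1
P0.r0=0 P0.r1=2
P0.r0=2 P0.r1=0
P0.r0=2 P0.r1=1
P0.r0=2 P0.r1=2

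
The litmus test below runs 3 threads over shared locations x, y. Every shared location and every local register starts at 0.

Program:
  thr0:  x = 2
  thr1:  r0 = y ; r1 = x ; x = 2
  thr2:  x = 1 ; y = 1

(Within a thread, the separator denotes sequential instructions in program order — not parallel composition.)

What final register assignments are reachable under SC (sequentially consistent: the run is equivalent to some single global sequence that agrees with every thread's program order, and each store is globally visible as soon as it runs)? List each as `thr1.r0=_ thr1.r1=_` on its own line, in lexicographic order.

outcome vector order: (thr1.r0,thr1.r1)
|SC outcomes| = 5

thr1.r0=0 thr1.r1=0
thr1.r0=0 thr1.r1=1
thr1.r0=0 thr1.r1=2
thr1.r0=1 thr1.r1=1
thr1.r0=1 thr1.r1=2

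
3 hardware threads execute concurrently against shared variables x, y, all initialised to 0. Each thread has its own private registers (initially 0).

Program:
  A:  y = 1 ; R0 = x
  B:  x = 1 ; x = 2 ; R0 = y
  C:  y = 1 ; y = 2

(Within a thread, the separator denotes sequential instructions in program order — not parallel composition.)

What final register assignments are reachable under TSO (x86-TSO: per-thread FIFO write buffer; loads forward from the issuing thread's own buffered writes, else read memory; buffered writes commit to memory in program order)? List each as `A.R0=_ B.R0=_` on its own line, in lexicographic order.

outcome vector order: (A.R0,B.R0)
|TSO outcomes| = 9

A.R0=0 B.R0=0
A.R0=0 B.R0=1
A.R0=0 B.R0=2
A.R0=1 B.R0=0
A.R0=1 B.R0=1
A.R0=1 B.R0=2
A.R0=2 B.R0=0
A.R0=2 B.R0=1
A.R0=2 B.R0=2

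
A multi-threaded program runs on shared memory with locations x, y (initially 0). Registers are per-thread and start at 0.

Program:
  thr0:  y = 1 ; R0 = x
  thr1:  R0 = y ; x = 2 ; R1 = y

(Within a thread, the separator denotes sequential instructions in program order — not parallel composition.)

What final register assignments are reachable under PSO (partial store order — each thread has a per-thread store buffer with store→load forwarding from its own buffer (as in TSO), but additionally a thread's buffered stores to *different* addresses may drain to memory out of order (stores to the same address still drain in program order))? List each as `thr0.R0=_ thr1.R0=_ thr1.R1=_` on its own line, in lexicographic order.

thr0.R0=0 thr1.R0=0 thr1.R1=0
thr0.R0=0 thr1.R0=0 thr1.R1=1
thr0.R0=0 thr1.R0=1 thr1.R1=1
thr0.R0=2 thr1.R0=0 thr1.R1=0
thr0.R0=2 thr1.R0=0 thr1.R1=1
thr0.R0=2 thr1.R0=1 thr1.R1=1

outcome vector order: (thr0.R0,thr1.R0,thr1.R1)
|PSO outcomes| = 6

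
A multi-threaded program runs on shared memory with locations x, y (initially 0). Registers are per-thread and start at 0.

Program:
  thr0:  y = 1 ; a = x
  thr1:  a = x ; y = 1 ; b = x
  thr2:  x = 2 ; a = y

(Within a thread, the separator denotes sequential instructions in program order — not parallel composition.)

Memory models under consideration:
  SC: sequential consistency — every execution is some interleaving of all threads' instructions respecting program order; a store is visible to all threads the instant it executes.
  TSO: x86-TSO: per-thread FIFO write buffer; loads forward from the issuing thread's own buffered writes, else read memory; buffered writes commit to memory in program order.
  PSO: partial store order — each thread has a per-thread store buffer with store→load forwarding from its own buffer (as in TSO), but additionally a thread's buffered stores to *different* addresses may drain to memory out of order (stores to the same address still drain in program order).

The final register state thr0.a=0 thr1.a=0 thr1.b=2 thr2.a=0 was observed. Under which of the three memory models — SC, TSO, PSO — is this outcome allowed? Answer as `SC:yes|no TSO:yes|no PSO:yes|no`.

SC:no TSO:yes PSO:yes

outcome vector order: (thr0.a,thr1.a,thr1.b,thr2.a)
under SC → 0/0/0/1, 0/0/2/1, 0/2/2/1, 2/0/0/1, 2/0/2/0, 2/0/2/1, 2/2/2/0, 2/2/2/1
under TSO → 0/0/0/0, 0/0/0/1, 0/0/2/0, 0/0/2/1, 0/2/2/0, 0/2/2/1, 2/0/0/0, 2/0/0/1, 2/0/2/0, 2/0/2/1, 2/2/2/0, 2/2/2/1
under PSO → 0/0/0/0, 0/0/0/1, 0/0/2/0, 0/0/2/1, 0/2/2/0, 0/2/2/1, 2/0/0/0, 2/0/0/1, 2/0/2/0, 2/0/2/1, 2/2/2/0, 2/2/2/1
target 0/0/2/0 ∈ {TSO,PSO}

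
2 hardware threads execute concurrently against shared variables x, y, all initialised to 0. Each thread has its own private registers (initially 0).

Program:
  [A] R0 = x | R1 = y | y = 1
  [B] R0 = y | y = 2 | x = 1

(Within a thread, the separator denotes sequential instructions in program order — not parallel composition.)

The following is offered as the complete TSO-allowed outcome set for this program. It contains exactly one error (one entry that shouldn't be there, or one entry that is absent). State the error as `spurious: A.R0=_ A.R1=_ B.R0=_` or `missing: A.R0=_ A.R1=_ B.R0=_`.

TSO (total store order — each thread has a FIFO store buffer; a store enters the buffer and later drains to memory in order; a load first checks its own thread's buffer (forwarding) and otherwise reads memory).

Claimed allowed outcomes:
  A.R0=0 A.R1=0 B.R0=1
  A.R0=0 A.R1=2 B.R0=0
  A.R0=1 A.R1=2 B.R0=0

outcome vector order: (A.R0,A.R1,B.R0)
TSO (4): <0 0 0>; <0 0 1>; <0 2 0>; <1 2 0>
TSO∖claimed = {<0 0 0>}

missing: A.R0=0 A.R1=0 B.R0=0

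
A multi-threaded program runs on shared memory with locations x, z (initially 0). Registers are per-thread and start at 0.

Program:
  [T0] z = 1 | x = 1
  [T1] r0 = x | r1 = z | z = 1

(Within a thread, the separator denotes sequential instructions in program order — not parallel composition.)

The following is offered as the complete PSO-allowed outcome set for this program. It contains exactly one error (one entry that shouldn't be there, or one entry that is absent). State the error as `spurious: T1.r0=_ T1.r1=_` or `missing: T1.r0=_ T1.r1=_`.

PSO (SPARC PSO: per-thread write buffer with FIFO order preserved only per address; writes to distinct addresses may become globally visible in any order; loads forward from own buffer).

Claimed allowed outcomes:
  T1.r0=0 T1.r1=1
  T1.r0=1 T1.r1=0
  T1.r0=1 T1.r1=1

outcome vector order: (T1.r0,T1.r1)
PSO: 4 outcomes — {<0 0>; <0 1>; <1 0>; <1 1>}
PSO∖claimed = {<0 0>}

missing: T1.r0=0 T1.r1=0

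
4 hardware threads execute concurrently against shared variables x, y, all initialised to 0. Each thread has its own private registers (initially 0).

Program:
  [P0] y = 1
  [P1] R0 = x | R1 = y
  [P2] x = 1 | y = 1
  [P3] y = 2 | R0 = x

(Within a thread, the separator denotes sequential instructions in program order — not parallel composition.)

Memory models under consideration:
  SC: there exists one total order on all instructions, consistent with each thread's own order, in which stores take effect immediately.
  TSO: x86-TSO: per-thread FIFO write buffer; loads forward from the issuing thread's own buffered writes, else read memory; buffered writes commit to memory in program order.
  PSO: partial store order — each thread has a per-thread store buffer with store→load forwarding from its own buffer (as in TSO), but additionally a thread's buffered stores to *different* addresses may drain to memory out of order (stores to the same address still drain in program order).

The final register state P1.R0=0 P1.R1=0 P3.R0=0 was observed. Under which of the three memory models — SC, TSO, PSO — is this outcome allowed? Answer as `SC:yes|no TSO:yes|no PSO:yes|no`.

SC:yes TSO:yes PSO:yes

outcome vector order: (P1.R0,P1.R1,P3.R0)
SC: 11 outcomes — {000; 001; 010; 011; 020; 021; 101; 110; 111; 120; 121}
TSO: 12 outcomes — {000; 001; 010; 011; 020; 021; 100; 101; 110; 111; 120; 121}
PSO: 12 outcomes — {000; 001; 010; 011; 020; 021; 100; 101; 110; 111; 120; 121}
target 000 ∈ {SC,TSO,PSO}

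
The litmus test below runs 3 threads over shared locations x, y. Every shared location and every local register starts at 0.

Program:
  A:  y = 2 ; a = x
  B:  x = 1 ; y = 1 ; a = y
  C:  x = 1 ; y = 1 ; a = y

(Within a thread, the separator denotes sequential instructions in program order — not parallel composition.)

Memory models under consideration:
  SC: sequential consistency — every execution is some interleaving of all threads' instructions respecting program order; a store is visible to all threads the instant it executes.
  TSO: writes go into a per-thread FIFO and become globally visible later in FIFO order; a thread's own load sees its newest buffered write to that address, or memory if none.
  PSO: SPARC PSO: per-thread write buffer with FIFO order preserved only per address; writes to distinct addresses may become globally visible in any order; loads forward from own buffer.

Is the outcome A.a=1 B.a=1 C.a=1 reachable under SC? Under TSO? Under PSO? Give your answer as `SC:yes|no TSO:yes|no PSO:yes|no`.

outcome vector order: (A.a,B.a,C.a)
under SC → <0 1 1>; <1 1 1>; <1 1 2>; <1 2 1>; <1 2 2>
under TSO → <0 1 1>; <0 1 2>; <0 2 1>; <0 2 2>; <1 1 1>; <1 1 2>; <1 2 1>; <1 2 2>
under PSO → <0 1 1>; <0 1 2>; <0 2 1>; <0 2 2>; <1 1 1>; <1 1 2>; <1 2 1>; <1 2 2>
target <1 1 1> ∈ {SC,TSO,PSO}

SC:yes TSO:yes PSO:yes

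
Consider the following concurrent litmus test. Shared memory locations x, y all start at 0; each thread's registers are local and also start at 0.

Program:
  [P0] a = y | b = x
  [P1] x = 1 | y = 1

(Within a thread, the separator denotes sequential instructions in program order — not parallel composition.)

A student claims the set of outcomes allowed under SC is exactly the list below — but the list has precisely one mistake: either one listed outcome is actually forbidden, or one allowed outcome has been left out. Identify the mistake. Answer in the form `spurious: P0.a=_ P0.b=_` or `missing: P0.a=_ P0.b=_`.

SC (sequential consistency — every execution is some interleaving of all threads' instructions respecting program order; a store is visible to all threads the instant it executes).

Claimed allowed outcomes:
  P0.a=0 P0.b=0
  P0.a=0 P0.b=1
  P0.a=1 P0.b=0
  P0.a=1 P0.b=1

spurious: P0.a=1 P0.b=0

outcome vector order: (P0.a,P0.b)
SC: 3 outcomes — {00; 01; 11}
claimed∖SC = {10}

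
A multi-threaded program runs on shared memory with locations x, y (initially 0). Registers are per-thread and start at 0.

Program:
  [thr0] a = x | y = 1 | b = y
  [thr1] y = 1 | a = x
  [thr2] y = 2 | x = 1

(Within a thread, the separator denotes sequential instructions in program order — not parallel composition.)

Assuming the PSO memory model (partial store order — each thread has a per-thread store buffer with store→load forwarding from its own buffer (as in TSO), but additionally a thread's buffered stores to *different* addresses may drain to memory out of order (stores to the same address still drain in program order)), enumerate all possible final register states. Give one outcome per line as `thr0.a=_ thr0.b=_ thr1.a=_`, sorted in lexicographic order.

thr0.a=0 thr0.b=1 thr1.a=0
thr0.a=0 thr0.b=1 thr1.a=1
thr0.a=0 thr0.b=2 thr1.a=0
thr0.a=0 thr0.b=2 thr1.a=1
thr0.a=1 thr0.b=1 thr1.a=0
thr0.a=1 thr0.b=1 thr1.a=1
thr0.a=1 thr0.b=2 thr1.a=0
thr0.a=1 thr0.b=2 thr1.a=1

outcome vector order: (thr0.a,thr0.b,thr1.a)
|PSO outcomes| = 8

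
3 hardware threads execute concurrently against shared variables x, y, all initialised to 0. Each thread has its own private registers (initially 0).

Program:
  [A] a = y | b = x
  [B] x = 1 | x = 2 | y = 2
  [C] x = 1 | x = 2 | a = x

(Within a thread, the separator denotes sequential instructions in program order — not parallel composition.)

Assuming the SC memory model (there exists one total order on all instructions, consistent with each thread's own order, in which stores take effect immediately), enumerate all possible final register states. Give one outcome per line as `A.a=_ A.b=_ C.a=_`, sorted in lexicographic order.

A.a=0 A.b=0 C.a=1
A.a=0 A.b=0 C.a=2
A.a=0 A.b=1 C.a=1
A.a=0 A.b=1 C.a=2
A.a=0 A.b=2 C.a=1
A.a=0 A.b=2 C.a=2
A.a=2 A.b=1 C.a=2
A.a=2 A.b=2 C.a=1
A.a=2 A.b=2 C.a=2

outcome vector order: (A.a,A.b,C.a)
|SC outcomes| = 9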